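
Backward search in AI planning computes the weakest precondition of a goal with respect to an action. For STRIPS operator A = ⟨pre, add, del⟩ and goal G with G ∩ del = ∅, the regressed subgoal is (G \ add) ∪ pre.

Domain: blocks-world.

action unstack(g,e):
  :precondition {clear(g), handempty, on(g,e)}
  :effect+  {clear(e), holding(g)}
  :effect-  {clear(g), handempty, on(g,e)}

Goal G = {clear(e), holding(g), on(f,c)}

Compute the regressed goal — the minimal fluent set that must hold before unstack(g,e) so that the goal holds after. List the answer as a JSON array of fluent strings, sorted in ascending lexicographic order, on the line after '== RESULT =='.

Compute (G \ add) ∪ pre:
  G ∩ del = {}  (empty — regression defined)
  G \ add = {clear(e), holding(g), on(f,c)} \ {clear(e), holding(g)} = {on(f,c)}
  ∪ pre   = {on(f,c)} ∪ {clear(g), handempty, on(g,e)}
          = {clear(g), handempty, on(f,c), on(g,e)}

== RESULT ==
["clear(g)", "handempty", "on(f,c)", "on(g,e)"]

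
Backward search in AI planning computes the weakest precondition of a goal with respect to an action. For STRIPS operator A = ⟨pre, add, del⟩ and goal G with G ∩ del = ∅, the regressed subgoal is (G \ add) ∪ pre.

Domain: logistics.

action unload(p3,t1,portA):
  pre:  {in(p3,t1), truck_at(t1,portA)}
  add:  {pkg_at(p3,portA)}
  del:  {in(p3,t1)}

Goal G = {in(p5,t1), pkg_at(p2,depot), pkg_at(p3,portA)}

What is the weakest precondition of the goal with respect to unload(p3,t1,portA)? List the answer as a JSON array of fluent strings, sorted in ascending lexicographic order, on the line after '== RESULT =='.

Regress:
  G ∩ del = {}  (empty — regression defined)
  G \ add = {in(p5,t1), pkg_at(p2,depot), pkg_at(p3,portA)} \ {pkg_at(p3,portA)} = {in(p5,t1), pkg_at(p2,depot)}
  ∪ pre   = {in(p5,t1), pkg_at(p2,depot)} ∪ {in(p3,t1), truck_at(t1,portA)}
          = {in(p3,t1), in(p5,t1), pkg_at(p2,depot), truck_at(t1,portA)}

== RESULT ==
["in(p3,t1)", "in(p5,t1)", "pkg_at(p2,depot)", "truck_at(t1,portA)"]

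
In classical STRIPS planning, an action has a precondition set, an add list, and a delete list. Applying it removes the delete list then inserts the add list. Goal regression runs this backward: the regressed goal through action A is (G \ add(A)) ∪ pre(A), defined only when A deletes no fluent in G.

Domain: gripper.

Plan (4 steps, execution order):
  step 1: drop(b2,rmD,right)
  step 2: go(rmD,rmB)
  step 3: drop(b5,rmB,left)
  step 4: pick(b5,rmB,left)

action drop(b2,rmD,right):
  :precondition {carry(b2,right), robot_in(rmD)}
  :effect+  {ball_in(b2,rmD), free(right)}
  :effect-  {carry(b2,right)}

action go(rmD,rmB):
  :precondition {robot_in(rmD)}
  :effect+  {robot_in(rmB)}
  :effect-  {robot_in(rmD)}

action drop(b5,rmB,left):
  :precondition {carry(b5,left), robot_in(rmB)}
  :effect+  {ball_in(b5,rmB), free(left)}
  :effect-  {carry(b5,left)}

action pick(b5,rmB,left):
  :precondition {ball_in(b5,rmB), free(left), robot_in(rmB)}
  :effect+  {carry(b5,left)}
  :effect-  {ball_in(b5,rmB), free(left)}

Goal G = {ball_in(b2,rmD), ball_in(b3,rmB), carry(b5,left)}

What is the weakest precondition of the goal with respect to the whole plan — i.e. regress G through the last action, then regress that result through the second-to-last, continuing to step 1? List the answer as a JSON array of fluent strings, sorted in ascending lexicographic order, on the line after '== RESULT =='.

Regress step by step:
  through step 4 (pick(b5,rmB,left)): drop {carry(b5,left)}, keep {ball_in(b2,rmD), ball_in(b3,rmB)}, require {ball_in(b5,rmB), free(left), robot_in(rmB)}
    → {ball_in(b2,rmD), ball_in(b3,rmB), ball_in(b5,rmB), free(left), robot_in(rmB)}
  through step 3 (drop(b5,rmB,left)): drop {ball_in(b5,rmB), free(left)}, keep {ball_in(b2,rmD), ball_in(b3,rmB), robot_in(rmB)}, require {carry(b5,left), robot_in(rmB)}
    → {ball_in(b2,rmD), ball_in(b3,rmB), carry(b5,left), robot_in(rmB)}
  through step 2 (go(rmD,rmB)): drop {robot_in(rmB)}, keep {ball_in(b2,rmD), ball_in(b3,rmB), carry(b5,left)}, require {robot_in(rmD)}
    → {ball_in(b2,rmD), ball_in(b3,rmB), carry(b5,left), robot_in(rmD)}
  through step 1 (drop(b2,rmD,right)): drop {ball_in(b2,rmD)}, keep {ball_in(b3,rmB), carry(b5,left), robot_in(rmD)}, require {carry(b2,right), robot_in(rmD)}
    → {ball_in(b3,rmB), carry(b2,right), carry(b5,left), robot_in(rmD)}

== RESULT ==
["ball_in(b3,rmB)", "carry(b2,right)", "carry(b5,left)", "robot_in(rmD)"]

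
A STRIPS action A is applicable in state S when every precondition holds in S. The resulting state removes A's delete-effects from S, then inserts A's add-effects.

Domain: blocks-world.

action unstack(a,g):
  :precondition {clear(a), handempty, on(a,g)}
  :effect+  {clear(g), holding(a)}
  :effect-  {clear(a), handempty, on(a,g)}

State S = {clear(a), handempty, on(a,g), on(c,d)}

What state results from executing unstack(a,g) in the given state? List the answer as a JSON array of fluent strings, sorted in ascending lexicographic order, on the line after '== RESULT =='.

Compute (S \ del) ∪ add:
  pre ⊆ S: {clear(a), handempty, on(a,g)} ⊆ S  — applicable
  S \ del = {on(c,d)}
  ∪ add   = {clear(g), holding(a), on(c,d)}

== RESULT ==
["clear(g)", "holding(a)", "on(c,d)"]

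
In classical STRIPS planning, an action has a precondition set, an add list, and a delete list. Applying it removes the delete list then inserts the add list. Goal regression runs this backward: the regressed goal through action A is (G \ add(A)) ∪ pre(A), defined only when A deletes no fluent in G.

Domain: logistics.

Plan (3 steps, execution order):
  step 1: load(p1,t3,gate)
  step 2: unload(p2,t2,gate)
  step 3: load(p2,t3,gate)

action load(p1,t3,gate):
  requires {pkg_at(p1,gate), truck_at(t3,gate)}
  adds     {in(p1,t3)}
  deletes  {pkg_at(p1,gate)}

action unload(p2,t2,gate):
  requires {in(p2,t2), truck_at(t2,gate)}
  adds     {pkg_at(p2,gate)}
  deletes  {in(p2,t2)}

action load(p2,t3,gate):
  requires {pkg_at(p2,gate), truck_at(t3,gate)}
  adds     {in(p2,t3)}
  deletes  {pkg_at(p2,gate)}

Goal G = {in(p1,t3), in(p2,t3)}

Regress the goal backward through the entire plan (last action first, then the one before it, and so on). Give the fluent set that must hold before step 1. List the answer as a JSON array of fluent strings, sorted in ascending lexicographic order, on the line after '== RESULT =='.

Work backward from the goal:
  through step 3 (load(p2,t3,gate)): drop {in(p2,t3)}, keep {in(p1,t3)}, require {pkg_at(p2,gate), truck_at(t3,gate)}
    → {in(p1,t3), pkg_at(p2,gate), truck_at(t3,gate)}
  through step 2 (unload(p2,t2,gate)): drop {pkg_at(p2,gate)}, keep {in(p1,t3), truck_at(t3,gate)}, require {in(p2,t2), truck_at(t2,gate)}
    → {in(p1,t3), in(p2,t2), truck_at(t2,gate), truck_at(t3,gate)}
  through step 1 (load(p1,t3,gate)): drop {in(p1,t3)}, keep {in(p2,t2), truck_at(t2,gate), truck_at(t3,gate)}, require {pkg_at(p1,gate), truck_at(t3,gate)}
    → {in(p2,t2), pkg_at(p1,gate), truck_at(t2,gate), truck_at(t3,gate)}

== RESULT ==
["in(p2,t2)", "pkg_at(p1,gate)", "truck_at(t2,gate)", "truck_at(t3,gate)"]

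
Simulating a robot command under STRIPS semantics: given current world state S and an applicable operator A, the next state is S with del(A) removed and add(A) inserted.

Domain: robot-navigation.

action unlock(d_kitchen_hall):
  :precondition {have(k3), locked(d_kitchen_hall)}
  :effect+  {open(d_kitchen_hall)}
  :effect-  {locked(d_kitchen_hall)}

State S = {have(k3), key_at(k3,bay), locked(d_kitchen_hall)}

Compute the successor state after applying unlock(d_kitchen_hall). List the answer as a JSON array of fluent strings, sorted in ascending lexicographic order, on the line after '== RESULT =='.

Compute (S \ del) ∪ add:
  pre ⊆ S: {have(k3), locked(d_kitchen_hall)} ⊆ S  — applicable
  S \ del = {have(k3), key_at(k3,bay)}
  ∪ add   = {have(k3), key_at(k3,bay), open(d_kitchen_hall)}

== RESULT ==
["have(k3)", "key_at(k3,bay)", "open(d_kitchen_hall)"]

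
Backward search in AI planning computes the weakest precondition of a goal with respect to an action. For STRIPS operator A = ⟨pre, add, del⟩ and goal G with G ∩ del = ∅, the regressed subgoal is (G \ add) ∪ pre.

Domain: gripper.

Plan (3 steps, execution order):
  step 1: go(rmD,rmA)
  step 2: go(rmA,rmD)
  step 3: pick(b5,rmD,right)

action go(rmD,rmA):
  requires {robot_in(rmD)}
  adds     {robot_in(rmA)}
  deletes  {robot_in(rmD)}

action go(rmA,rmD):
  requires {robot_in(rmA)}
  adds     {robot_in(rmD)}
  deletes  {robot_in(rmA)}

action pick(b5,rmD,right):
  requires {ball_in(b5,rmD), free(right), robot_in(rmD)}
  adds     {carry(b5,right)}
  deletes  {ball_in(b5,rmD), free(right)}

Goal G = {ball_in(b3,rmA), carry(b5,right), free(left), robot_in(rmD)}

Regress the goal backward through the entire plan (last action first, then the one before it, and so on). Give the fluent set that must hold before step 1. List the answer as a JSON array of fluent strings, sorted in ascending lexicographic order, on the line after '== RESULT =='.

Regress step by step:
  through step 3 (pick(b5,rmD,right)): drop {carry(b5,right)}, keep {ball_in(b3,rmA), free(left), robot_in(rmD)}, require {ball_in(b5,rmD), free(right), robot_in(rmD)}
    → {ball_in(b3,rmA), ball_in(b5,rmD), free(left), free(right), robot_in(rmD)}
  through step 2 (go(rmA,rmD)): drop {robot_in(rmD)}, keep {ball_in(b3,rmA), ball_in(b5,rmD), free(left), free(right)}, require {robot_in(rmA)}
    → {ball_in(b3,rmA), ball_in(b5,rmD), free(left), free(right), robot_in(rmA)}
  through step 1 (go(rmD,rmA)): drop {robot_in(rmA)}, keep {ball_in(b3,rmA), ball_in(b5,rmD), free(left), free(right)}, require {robot_in(rmD)}
    → {ball_in(b3,rmA), ball_in(b5,rmD), free(left), free(right), robot_in(rmD)}

== RESULT ==
["ball_in(b3,rmA)", "ball_in(b5,rmD)", "free(left)", "free(right)", "robot_in(rmD)"]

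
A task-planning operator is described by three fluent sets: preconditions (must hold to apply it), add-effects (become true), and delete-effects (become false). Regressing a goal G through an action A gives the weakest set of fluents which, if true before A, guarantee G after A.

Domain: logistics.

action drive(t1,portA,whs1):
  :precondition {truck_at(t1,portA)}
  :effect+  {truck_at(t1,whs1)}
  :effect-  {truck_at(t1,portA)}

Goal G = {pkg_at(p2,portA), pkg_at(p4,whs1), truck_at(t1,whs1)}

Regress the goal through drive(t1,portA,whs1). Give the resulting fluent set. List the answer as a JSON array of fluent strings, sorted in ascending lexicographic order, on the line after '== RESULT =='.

Regress:
  G ∩ del = {}  (empty — regression defined)
  G \ add = {pkg_at(p2,portA), pkg_at(p4,whs1), truck_at(t1,whs1)} \ {truck_at(t1,whs1)} = {pkg_at(p2,portA), pkg_at(p4,whs1)}
  ∪ pre   = {pkg_at(p2,portA), pkg_at(p4,whs1)} ∪ {truck_at(t1,portA)}
          = {pkg_at(p2,portA), pkg_at(p4,whs1), truck_at(t1,portA)}

== RESULT ==
["pkg_at(p2,portA)", "pkg_at(p4,whs1)", "truck_at(t1,portA)"]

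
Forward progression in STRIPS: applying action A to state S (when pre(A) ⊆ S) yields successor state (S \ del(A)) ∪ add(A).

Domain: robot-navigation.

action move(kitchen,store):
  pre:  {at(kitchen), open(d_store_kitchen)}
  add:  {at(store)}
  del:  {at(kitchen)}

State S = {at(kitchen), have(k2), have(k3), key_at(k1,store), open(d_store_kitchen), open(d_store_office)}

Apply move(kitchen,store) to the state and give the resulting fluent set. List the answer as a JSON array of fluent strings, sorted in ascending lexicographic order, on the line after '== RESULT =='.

Compute (S \ del) ∪ add:
  pre ⊆ S: {at(kitchen), open(d_store_kitchen)} ⊆ S  — applicable
  S \ del = {have(k2), have(k3), key_at(k1,store), open(d_store_kitchen), open(d_store_office)}
  ∪ add   = {at(store), have(k2), have(k3), key_at(k1,store), open(d_store_kitchen), open(d_store_office)}

== RESULT ==
["at(store)", "have(k2)", "have(k3)", "key_at(k1,store)", "open(d_store_kitchen)", "open(d_store_office)"]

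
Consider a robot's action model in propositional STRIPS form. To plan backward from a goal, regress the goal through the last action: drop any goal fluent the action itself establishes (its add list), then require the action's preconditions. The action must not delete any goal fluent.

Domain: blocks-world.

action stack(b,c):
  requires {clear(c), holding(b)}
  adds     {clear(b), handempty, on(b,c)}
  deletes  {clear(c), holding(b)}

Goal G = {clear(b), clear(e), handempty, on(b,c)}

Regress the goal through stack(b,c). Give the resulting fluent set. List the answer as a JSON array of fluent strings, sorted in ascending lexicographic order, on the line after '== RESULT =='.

Compute (G \ add) ∪ pre:
  G ∩ del = {}  (empty — regression defined)
  G \ add = {clear(b), clear(e), handempty, on(b,c)} \ {clear(b), handempty, on(b,c)} = {clear(e)}
  ∪ pre   = {clear(e)} ∪ {clear(c), holding(b)}
          = {clear(c), clear(e), holding(b)}

== RESULT ==
["clear(c)", "clear(e)", "holding(b)"]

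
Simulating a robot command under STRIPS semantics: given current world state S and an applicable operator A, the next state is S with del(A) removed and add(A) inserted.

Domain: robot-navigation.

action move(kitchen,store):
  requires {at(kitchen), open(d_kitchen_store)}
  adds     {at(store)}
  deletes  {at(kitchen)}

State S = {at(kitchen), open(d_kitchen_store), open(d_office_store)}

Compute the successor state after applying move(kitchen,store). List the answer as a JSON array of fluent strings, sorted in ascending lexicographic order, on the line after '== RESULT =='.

Compute (S \ del) ∪ add:
  pre ⊆ S: {at(kitchen), open(d_kitchen_store)} ⊆ S  — applicable
  S \ del = {open(d_kitchen_store), open(d_office_store)}
  ∪ add   = {at(store), open(d_kitchen_store), open(d_office_store)}

== RESULT ==
["at(store)", "open(d_kitchen_store)", "open(d_office_store)"]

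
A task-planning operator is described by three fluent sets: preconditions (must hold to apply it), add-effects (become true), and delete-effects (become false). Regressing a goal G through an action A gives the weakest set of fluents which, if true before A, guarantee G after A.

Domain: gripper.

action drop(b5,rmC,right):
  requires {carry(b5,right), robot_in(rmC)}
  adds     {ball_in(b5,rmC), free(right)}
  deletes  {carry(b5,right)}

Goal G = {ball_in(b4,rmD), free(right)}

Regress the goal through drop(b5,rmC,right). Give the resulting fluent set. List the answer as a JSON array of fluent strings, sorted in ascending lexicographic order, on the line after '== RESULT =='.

Regress:
  G ∩ del = {}  (empty — regression defined)
  G \ add = {ball_in(b4,rmD), free(right)} \ {ball_in(b5,rmC), free(right)} = {ball_in(b4,rmD)}
  ∪ pre   = {ball_in(b4,rmD)} ∪ {carry(b5,right), robot_in(rmC)}
          = {ball_in(b4,rmD), carry(b5,right), robot_in(rmC)}

== RESULT ==
["ball_in(b4,rmD)", "carry(b5,right)", "robot_in(rmC)"]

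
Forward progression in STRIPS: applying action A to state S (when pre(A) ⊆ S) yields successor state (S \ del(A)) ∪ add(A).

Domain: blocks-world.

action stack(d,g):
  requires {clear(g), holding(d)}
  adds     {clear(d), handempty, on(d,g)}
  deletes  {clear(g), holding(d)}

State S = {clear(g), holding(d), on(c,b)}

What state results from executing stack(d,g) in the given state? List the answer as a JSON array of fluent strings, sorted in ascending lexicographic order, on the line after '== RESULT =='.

Progress:
  pre ⊆ S: {clear(g), holding(d)} ⊆ S  — applicable
  S \ del = {on(c,b)}
  ∪ add   = {clear(d), handempty, on(c,b), on(d,g)}

== RESULT ==
["clear(d)", "handempty", "on(c,b)", "on(d,g)"]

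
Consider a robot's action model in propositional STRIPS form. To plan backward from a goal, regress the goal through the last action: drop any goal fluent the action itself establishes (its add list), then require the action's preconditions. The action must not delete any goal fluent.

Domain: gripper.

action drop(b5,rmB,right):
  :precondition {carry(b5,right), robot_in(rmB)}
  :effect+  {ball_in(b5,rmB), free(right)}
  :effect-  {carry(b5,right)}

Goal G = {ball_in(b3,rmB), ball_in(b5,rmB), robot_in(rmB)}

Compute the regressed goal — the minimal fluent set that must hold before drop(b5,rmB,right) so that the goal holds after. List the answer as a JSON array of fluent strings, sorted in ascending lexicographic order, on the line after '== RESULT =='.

Compute (G \ add) ∪ pre:
  G ∩ del = {}  (empty — regression defined)
  G \ add = {ball_in(b3,rmB), ball_in(b5,rmB), robot_in(rmB)} \ {ball_in(b5,rmB), free(right)} = {ball_in(b3,rmB), robot_in(rmB)}
  ∪ pre   = {ball_in(b3,rmB), robot_in(rmB)} ∪ {carry(b5,right), robot_in(rmB)}
          = {ball_in(b3,rmB), carry(b5,right), robot_in(rmB)}

== RESULT ==
["ball_in(b3,rmB)", "carry(b5,right)", "robot_in(rmB)"]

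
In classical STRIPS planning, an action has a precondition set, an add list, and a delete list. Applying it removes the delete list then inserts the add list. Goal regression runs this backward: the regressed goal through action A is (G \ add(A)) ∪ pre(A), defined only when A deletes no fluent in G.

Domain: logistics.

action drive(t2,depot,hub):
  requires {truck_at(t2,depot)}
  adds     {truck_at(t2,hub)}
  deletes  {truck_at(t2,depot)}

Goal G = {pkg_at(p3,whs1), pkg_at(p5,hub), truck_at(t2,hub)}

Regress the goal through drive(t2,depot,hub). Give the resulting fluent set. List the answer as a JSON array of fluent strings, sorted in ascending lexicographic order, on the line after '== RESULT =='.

Compute (G \ add) ∪ pre:
  G ∩ del = {}  (empty — regression defined)
  G \ add = {pkg_at(p3,whs1), pkg_at(p5,hub), truck_at(t2,hub)} \ {truck_at(t2,hub)} = {pkg_at(p3,whs1), pkg_at(p5,hub)}
  ∪ pre   = {pkg_at(p3,whs1), pkg_at(p5,hub)} ∪ {truck_at(t2,depot)}
          = {pkg_at(p3,whs1), pkg_at(p5,hub), truck_at(t2,depot)}

== RESULT ==
["pkg_at(p3,whs1)", "pkg_at(p5,hub)", "truck_at(t2,depot)"]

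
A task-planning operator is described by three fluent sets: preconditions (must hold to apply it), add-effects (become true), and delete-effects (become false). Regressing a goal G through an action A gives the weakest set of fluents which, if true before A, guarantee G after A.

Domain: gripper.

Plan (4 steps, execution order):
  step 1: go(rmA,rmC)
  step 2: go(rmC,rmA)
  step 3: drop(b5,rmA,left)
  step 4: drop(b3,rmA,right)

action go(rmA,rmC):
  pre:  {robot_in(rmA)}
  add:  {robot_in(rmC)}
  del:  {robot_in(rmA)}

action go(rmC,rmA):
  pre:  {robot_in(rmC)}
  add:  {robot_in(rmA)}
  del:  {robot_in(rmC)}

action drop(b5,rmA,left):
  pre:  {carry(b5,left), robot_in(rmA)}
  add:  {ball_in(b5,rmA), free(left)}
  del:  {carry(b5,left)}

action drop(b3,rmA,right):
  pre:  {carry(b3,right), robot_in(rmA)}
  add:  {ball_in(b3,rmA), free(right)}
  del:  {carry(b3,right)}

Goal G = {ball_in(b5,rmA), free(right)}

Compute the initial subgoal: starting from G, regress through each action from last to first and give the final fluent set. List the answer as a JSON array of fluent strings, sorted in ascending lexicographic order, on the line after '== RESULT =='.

Regress step by step:
  through step 4 (drop(b3,rmA,right)): drop {free(right)}, keep {ball_in(b5,rmA)}, require {carry(b3,right), robot_in(rmA)}
    → {ball_in(b5,rmA), carry(b3,right), robot_in(rmA)}
  through step 3 (drop(b5,rmA,left)): drop {ball_in(b5,rmA)}, keep {carry(b3,right), robot_in(rmA)}, require {carry(b5,left), robot_in(rmA)}
    → {carry(b3,right), carry(b5,left), robot_in(rmA)}
  through step 2 (go(rmC,rmA)): drop {robot_in(rmA)}, keep {carry(b3,right), carry(b5,left)}, require {robot_in(rmC)}
    → {carry(b3,right), carry(b5,left), robot_in(rmC)}
  through step 1 (go(rmA,rmC)): drop {robot_in(rmC)}, keep {carry(b3,right), carry(b5,left)}, require {robot_in(rmA)}
    → {carry(b3,right), carry(b5,left), robot_in(rmA)}

== RESULT ==
["carry(b3,right)", "carry(b5,left)", "robot_in(rmA)"]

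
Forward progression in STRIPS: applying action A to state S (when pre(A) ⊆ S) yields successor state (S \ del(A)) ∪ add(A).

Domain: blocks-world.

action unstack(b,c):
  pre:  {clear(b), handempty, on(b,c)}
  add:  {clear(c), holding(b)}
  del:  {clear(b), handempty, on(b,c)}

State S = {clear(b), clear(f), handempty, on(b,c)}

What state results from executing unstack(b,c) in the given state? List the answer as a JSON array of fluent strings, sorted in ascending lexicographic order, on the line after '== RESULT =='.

Compute (S \ del) ∪ add:
  pre ⊆ S: {clear(b), handempty, on(b,c)} ⊆ S  — applicable
  S \ del = {clear(f)}
  ∪ add   = {clear(c), clear(f), holding(b)}

== RESULT ==
["clear(c)", "clear(f)", "holding(b)"]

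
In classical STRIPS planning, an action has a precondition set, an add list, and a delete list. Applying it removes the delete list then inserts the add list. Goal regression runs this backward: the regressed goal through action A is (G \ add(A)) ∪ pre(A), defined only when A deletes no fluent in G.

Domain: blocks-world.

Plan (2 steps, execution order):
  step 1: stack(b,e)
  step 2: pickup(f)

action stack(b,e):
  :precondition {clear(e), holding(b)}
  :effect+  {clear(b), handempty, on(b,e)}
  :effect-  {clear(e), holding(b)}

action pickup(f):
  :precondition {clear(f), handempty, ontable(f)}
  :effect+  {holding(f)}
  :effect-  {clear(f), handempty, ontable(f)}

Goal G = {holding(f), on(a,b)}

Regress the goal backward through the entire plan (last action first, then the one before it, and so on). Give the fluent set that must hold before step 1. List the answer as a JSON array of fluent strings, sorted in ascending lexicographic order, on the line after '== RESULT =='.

Work backward from the goal:
  through step 2 (pickup(f)): drop {holding(f)}, keep {on(a,b)}, require {clear(f), handempty, ontable(f)}
    → {clear(f), handempty, on(a,b), ontable(f)}
  through step 1 (stack(b,e)): drop {handempty}, keep {clear(f), on(a,b), ontable(f)}, require {clear(e), holding(b)}
    → {clear(e), clear(f), holding(b), on(a,b), ontable(f)}

== RESULT ==
["clear(e)", "clear(f)", "holding(b)", "on(a,b)", "ontable(f)"]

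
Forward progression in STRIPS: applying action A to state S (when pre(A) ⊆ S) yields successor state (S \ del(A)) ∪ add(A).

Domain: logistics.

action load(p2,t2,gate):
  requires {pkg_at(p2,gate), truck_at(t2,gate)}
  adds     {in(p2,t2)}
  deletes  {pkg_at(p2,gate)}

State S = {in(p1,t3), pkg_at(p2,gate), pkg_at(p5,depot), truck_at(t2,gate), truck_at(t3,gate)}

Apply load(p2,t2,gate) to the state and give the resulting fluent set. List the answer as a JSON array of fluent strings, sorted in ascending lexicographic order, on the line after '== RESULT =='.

Progress:
  pre ⊆ S: {pkg_at(p2,gate), truck_at(t2,gate)} ⊆ S  — applicable
  S \ del = {in(p1,t3), pkg_at(p5,depot), truck_at(t2,gate), truck_at(t3,gate)}
  ∪ add   = {in(p1,t3), in(p2,t2), pkg_at(p5,depot), truck_at(t2,gate), truck_at(t3,gate)}

== RESULT ==
["in(p1,t3)", "in(p2,t2)", "pkg_at(p5,depot)", "truck_at(t2,gate)", "truck_at(t3,gate)"]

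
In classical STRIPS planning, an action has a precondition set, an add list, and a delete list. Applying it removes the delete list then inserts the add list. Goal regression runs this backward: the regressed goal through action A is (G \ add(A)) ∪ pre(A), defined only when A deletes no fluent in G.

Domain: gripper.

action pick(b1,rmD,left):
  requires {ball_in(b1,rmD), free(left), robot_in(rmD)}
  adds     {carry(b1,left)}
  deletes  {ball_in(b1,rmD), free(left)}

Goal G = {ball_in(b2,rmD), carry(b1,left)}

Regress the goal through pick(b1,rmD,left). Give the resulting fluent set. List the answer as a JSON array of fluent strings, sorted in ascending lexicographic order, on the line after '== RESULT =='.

Compute (G \ add) ∪ pre:
  G ∩ del = {}  (empty — regression defined)
  G \ add = {ball_in(b2,rmD), carry(b1,left)} \ {carry(b1,left)} = {ball_in(b2,rmD)}
  ∪ pre   = {ball_in(b2,rmD)} ∪ {ball_in(b1,rmD), free(left), robot_in(rmD)}
          = {ball_in(b1,rmD), ball_in(b2,rmD), free(left), robot_in(rmD)}

== RESULT ==
["ball_in(b1,rmD)", "ball_in(b2,rmD)", "free(left)", "robot_in(rmD)"]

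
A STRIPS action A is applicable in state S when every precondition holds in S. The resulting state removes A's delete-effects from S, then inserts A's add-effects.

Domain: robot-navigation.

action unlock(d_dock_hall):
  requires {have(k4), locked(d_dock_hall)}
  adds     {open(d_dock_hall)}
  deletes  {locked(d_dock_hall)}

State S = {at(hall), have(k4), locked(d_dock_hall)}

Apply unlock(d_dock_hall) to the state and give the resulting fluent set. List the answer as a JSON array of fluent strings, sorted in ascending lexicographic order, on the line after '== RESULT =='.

Compute (S \ del) ∪ add:
  pre ⊆ S: {have(k4), locked(d_dock_hall)} ⊆ S  — applicable
  S \ del = {at(hall), have(k4)}
  ∪ add   = {at(hall), have(k4), open(d_dock_hall)}

== RESULT ==
["at(hall)", "have(k4)", "open(d_dock_hall)"]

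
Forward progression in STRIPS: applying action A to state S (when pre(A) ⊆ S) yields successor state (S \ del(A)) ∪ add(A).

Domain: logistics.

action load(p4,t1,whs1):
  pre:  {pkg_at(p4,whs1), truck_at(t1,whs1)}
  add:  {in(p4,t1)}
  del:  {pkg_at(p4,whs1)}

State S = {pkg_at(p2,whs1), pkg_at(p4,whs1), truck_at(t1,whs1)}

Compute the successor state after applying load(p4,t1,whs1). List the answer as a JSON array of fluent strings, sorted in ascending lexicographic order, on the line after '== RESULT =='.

Progress:
  pre ⊆ S: {pkg_at(p4,whs1), truck_at(t1,whs1)} ⊆ S  — applicable
  S \ del = {pkg_at(p2,whs1), truck_at(t1,whs1)}
  ∪ add   = {in(p4,t1), pkg_at(p2,whs1), truck_at(t1,whs1)}

== RESULT ==
["in(p4,t1)", "pkg_at(p2,whs1)", "truck_at(t1,whs1)"]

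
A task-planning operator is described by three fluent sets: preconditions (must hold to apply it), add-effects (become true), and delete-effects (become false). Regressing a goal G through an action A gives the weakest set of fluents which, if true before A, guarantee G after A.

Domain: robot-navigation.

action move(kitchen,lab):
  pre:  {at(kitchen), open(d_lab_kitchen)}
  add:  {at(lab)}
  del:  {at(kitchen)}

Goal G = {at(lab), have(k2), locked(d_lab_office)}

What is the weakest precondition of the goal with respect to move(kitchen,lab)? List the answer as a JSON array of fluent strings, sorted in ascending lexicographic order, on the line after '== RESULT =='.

Compute (G \ add) ∪ pre:
  G ∩ del = {}  (empty — regression defined)
  G \ add = {at(lab), have(k2), locked(d_lab_office)} \ {at(lab)} = {have(k2), locked(d_lab_office)}
  ∪ pre   = {have(k2), locked(d_lab_office)} ∪ {at(kitchen), open(d_lab_kitchen)}
          = {at(kitchen), have(k2), locked(d_lab_office), open(d_lab_kitchen)}

== RESULT ==
["at(kitchen)", "have(k2)", "locked(d_lab_office)", "open(d_lab_kitchen)"]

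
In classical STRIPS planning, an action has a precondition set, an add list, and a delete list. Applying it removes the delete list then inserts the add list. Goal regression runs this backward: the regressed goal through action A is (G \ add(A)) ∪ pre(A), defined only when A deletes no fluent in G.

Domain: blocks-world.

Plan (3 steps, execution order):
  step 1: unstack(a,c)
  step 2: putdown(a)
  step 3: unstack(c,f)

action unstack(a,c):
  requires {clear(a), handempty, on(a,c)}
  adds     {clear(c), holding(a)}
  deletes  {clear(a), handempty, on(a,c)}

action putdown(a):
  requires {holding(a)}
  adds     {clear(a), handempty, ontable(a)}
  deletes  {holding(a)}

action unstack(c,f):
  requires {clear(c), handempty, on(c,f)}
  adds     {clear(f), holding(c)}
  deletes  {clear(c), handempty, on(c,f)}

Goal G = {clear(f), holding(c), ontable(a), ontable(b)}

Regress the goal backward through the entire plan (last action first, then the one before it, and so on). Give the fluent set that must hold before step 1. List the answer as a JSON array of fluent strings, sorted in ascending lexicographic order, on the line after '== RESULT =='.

Regress step by step:
  through step 3 (unstack(c,f)): drop {clear(f), holding(c)}, keep {ontable(a), ontable(b)}, require {clear(c), handempty, on(c,f)}
    → {clear(c), handempty, on(c,f), ontable(a), ontable(b)}
  through step 2 (putdown(a)): drop {handempty, ontable(a)}, keep {clear(c), on(c,f), ontable(b)}, require {holding(a)}
    → {clear(c), holding(a), on(c,f), ontable(b)}
  through step 1 (unstack(a,c)): drop {clear(c), holding(a)}, keep {on(c,f), ontable(b)}, require {clear(a), handempty, on(a,c)}
    → {clear(a), handempty, on(a,c), on(c,f), ontable(b)}

== RESULT ==
["clear(a)", "handempty", "on(a,c)", "on(c,f)", "ontable(b)"]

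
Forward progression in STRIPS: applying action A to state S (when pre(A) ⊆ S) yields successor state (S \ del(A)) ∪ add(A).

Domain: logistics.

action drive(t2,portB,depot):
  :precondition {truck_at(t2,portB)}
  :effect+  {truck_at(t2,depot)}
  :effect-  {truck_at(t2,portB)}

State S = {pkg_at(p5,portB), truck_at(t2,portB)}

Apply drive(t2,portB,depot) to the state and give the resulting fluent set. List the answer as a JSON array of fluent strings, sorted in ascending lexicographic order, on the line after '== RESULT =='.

Compute (S \ del) ∪ add:
  pre ⊆ S: {truck_at(t2,portB)} ⊆ S  — applicable
  S \ del = {pkg_at(p5,portB)}
  ∪ add   = {pkg_at(p5,portB), truck_at(t2,depot)}

== RESULT ==
["pkg_at(p5,portB)", "truck_at(t2,depot)"]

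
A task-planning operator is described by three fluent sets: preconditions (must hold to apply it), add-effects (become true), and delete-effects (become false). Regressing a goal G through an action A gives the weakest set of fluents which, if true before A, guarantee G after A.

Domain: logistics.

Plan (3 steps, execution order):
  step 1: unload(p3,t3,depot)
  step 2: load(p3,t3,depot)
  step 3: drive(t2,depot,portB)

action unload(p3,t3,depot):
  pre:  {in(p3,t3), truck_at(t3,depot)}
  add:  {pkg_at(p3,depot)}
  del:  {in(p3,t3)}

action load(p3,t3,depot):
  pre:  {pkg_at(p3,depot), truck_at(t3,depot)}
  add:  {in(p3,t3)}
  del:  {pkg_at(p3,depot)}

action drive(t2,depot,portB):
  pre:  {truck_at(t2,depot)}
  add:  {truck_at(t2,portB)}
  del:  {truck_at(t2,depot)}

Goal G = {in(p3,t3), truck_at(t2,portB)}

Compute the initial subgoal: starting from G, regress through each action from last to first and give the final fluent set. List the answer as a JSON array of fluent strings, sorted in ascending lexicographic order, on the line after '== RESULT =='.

Work backward from the goal:
  through step 3 (drive(t2,depot,portB)): drop {truck_at(t2,portB)}, keep {in(p3,t3)}, require {truck_at(t2,depot)}
    → {in(p3,t3), truck_at(t2,depot)}
  through step 2 (load(p3,t3,depot)): drop {in(p3,t3)}, keep {truck_at(t2,depot)}, require {pkg_at(p3,depot), truck_at(t3,depot)}
    → {pkg_at(p3,depot), truck_at(t2,depot), truck_at(t3,depot)}
  through step 1 (unload(p3,t3,depot)): drop {pkg_at(p3,depot)}, keep {truck_at(t2,depot), truck_at(t3,depot)}, require {in(p3,t3), truck_at(t3,depot)}
    → {in(p3,t3), truck_at(t2,depot), truck_at(t3,depot)}

== RESULT ==
["in(p3,t3)", "truck_at(t2,depot)", "truck_at(t3,depot)"]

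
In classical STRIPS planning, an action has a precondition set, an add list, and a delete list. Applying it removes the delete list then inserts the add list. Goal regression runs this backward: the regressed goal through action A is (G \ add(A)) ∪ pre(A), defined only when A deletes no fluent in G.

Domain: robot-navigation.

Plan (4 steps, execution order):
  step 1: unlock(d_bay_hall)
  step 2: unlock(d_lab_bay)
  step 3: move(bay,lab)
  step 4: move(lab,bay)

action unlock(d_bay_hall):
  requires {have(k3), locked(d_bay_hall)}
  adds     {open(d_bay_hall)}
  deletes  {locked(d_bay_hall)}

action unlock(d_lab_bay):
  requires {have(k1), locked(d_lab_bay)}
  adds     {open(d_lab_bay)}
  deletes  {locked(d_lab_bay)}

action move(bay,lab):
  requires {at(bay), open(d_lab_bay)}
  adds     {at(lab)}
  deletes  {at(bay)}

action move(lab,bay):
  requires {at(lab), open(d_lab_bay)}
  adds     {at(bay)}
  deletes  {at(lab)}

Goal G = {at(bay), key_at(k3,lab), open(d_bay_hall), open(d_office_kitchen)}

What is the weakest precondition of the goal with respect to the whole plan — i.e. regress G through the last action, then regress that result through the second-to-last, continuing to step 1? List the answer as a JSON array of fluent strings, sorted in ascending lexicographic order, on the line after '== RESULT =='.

Regress step by step:
  through step 4 (move(lab,bay)): drop {at(bay)}, keep {key_at(k3,lab), open(d_bay_hall), open(d_office_kitchen)}, require {at(lab), open(d_lab_bay)}
    → {at(lab), key_at(k3,lab), open(d_bay_hall), open(d_lab_bay), open(d_office_kitchen)}
  through step 3 (move(bay,lab)): drop {at(lab)}, keep {key_at(k3,lab), open(d_bay_hall), open(d_lab_bay), open(d_office_kitchen)}, require {at(bay), open(d_lab_bay)}
    → {at(bay), key_at(k3,lab), open(d_bay_hall), open(d_lab_bay), open(d_office_kitchen)}
  through step 2 (unlock(d_lab_bay)): drop {open(d_lab_bay)}, keep {at(bay), key_at(k3,lab), open(d_bay_hall), open(d_office_kitchen)}, require {have(k1), locked(d_lab_bay)}
    → {at(bay), have(k1), key_at(k3,lab), locked(d_lab_bay), open(d_bay_hall), open(d_office_kitchen)}
  through step 1 (unlock(d_bay_hall)): drop {open(d_bay_hall)}, keep {at(bay), have(k1), key_at(k3,lab), locked(d_lab_bay), open(d_office_kitchen)}, require {have(k3), locked(d_bay_hall)}
    → {at(bay), have(k1), have(k3), key_at(k3,lab), locked(d_bay_hall), locked(d_lab_bay), open(d_office_kitchen)}

== RESULT ==
["at(bay)", "have(k1)", "have(k3)", "key_at(k3,lab)", "locked(d_bay_hall)", "locked(d_lab_bay)", "open(d_office_kitchen)"]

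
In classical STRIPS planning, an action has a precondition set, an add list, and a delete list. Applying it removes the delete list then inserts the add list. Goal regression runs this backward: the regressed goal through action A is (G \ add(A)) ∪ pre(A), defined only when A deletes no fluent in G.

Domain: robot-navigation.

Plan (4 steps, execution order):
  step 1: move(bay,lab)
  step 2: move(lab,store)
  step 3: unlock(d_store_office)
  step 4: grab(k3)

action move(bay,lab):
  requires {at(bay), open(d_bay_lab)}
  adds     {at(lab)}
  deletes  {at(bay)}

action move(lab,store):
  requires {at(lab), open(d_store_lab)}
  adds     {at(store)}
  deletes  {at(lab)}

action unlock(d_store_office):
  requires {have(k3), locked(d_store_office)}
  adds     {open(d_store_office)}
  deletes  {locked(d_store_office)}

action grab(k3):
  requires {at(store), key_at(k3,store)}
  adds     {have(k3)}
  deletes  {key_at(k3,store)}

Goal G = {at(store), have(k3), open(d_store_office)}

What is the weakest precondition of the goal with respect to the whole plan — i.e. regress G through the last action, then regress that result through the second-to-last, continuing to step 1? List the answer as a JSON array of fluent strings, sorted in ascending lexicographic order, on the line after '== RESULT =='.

Regress step by step:
  through step 4 (grab(k3)): drop {have(k3)}, keep {at(store), open(d_store_office)}, require {at(store), key_at(k3,store)}
    → {at(store), key_at(k3,store), open(d_store_office)}
  through step 3 (unlock(d_store_office)): drop {open(d_store_office)}, keep {at(store), key_at(k3,store)}, require {have(k3), locked(d_store_office)}
    → {at(store), have(k3), key_at(k3,store), locked(d_store_office)}
  through step 2 (move(lab,store)): drop {at(store)}, keep {have(k3), key_at(k3,store), locked(d_store_office)}, require {at(lab), open(d_store_lab)}
    → {at(lab), have(k3), key_at(k3,store), locked(d_store_office), open(d_store_lab)}
  through step 1 (move(bay,lab)): drop {at(lab)}, keep {have(k3), key_at(k3,store), locked(d_store_office), open(d_store_lab)}, require {at(bay), open(d_bay_lab)}
    → {at(bay), have(k3), key_at(k3,store), locked(d_store_office), open(d_bay_lab), open(d_store_lab)}

== RESULT ==
["at(bay)", "have(k3)", "key_at(k3,store)", "locked(d_store_office)", "open(d_bay_lab)", "open(d_store_lab)"]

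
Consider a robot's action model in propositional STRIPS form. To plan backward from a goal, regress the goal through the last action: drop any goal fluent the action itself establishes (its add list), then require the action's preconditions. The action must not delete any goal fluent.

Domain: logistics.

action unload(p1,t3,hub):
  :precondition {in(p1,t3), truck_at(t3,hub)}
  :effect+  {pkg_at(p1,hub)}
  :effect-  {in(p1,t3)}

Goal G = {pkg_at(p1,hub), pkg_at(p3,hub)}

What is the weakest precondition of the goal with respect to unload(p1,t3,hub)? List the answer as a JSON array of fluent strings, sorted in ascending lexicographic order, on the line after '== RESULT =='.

Compute (G \ add) ∪ pre:
  G ∩ del = {}  (empty — regression defined)
  G \ add = {pkg_at(p1,hub), pkg_at(p3,hub)} \ {pkg_at(p1,hub)} = {pkg_at(p3,hub)}
  ∪ pre   = {pkg_at(p3,hub)} ∪ {in(p1,t3), truck_at(t3,hub)}
          = {in(p1,t3), pkg_at(p3,hub), truck_at(t3,hub)}

== RESULT ==
["in(p1,t3)", "pkg_at(p3,hub)", "truck_at(t3,hub)"]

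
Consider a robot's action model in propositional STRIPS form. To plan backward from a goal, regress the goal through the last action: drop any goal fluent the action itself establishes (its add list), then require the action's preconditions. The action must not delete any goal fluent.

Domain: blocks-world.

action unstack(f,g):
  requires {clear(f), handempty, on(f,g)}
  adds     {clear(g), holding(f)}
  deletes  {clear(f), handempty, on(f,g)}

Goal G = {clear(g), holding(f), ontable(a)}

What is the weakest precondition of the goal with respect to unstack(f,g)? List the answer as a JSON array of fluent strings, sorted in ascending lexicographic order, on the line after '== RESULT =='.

Compute (G \ add) ∪ pre:
  G ∩ del = {}  (empty — regression defined)
  G \ add = {clear(g), holding(f), ontable(a)} \ {clear(g), holding(f)} = {ontable(a)}
  ∪ pre   = {ontable(a)} ∪ {clear(f), handempty, on(f,g)}
          = {clear(f), handempty, on(f,g), ontable(a)}

== RESULT ==
["clear(f)", "handempty", "on(f,g)", "ontable(a)"]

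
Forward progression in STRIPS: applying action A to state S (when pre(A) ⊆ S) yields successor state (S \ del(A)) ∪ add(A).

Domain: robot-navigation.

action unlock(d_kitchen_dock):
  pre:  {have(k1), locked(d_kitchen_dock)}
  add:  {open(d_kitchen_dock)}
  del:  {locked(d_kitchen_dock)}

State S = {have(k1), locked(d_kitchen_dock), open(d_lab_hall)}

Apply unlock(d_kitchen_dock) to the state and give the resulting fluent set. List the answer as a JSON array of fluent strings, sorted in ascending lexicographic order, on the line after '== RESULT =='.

Progress:
  pre ⊆ S: {have(k1), locked(d_kitchen_dock)} ⊆ S  — applicable
  S \ del = {have(k1), open(d_lab_hall)}
  ∪ add   = {have(k1), open(d_kitchen_dock), open(d_lab_hall)}

== RESULT ==
["have(k1)", "open(d_kitchen_dock)", "open(d_lab_hall)"]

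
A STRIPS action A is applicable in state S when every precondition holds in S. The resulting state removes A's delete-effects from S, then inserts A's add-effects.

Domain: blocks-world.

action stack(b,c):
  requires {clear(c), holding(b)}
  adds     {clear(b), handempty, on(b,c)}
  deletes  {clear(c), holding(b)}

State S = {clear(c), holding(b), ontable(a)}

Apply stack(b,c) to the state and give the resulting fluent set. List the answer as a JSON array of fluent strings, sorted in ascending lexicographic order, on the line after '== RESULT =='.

Progress:
  pre ⊆ S: {clear(c), holding(b)} ⊆ S  — applicable
  S \ del = {ontable(a)}
  ∪ add   = {clear(b), handempty, on(b,c), ontable(a)}

== RESULT ==
["clear(b)", "handempty", "on(b,c)", "ontable(a)"]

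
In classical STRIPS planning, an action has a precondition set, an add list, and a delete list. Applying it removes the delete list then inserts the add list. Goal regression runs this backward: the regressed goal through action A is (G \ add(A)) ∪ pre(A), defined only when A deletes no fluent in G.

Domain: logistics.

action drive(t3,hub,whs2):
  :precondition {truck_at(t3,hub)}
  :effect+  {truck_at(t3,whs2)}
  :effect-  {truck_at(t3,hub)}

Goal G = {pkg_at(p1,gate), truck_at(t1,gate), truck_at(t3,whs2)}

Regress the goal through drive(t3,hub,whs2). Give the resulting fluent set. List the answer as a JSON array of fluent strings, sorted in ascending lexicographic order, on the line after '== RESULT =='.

Compute (G \ add) ∪ pre:
  G ∩ del = {}  (empty — regression defined)
  G \ add = {pkg_at(p1,gate), truck_at(t1,gate), truck_at(t3,whs2)} \ {truck_at(t3,whs2)} = {pkg_at(p1,gate), truck_at(t1,gate)}
  ∪ pre   = {pkg_at(p1,gate), truck_at(t1,gate)} ∪ {truck_at(t3,hub)}
          = {pkg_at(p1,gate), truck_at(t1,gate), truck_at(t3,hub)}

== RESULT ==
["pkg_at(p1,gate)", "truck_at(t1,gate)", "truck_at(t3,hub)"]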